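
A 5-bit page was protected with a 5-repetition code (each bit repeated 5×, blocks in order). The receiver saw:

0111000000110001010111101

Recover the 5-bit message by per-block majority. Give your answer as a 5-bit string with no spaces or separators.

Block 1 (01110): 3 ones → 1
Block 2 (00000): 0 ones → 0
Block 3 (11000): 2 ones → 0
Block 4 (10101): 3 ones → 1
Block 5 (11101): 4 ones → 1

10011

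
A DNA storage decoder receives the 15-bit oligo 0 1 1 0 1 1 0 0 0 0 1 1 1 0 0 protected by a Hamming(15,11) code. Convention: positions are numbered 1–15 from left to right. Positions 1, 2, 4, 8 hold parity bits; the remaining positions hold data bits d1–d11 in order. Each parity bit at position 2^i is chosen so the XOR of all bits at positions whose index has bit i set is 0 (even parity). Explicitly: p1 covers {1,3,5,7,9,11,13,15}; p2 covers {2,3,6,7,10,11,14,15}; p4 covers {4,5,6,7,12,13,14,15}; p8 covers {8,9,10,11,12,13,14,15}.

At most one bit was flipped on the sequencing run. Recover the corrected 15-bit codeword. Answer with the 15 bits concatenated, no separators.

s1 (pos 1,3,5,7,9,11,13,15): 0⊕1⊕1⊕0⊕0⊕1⊕1⊕0 = 0
s2 (pos 2,3,6,7,10,11,14,15): 1⊕1⊕1⊕0⊕0⊕1⊕0⊕0 = 0
s4 (pos 4,5,6,7,12,13,14,15): 0⊕1⊕1⊕0⊕1⊕1⊕0⊕0 = 0
s8 (pos 8,9,10,11,12,13,14,15): 0⊕0⊕0⊕1⊕1⊕1⊕0⊕0 = 1
Syndrome s8…s1 = 1000 → error at position 8.
Flip position 8: 011011000011100 → 011011010011100

011011010011100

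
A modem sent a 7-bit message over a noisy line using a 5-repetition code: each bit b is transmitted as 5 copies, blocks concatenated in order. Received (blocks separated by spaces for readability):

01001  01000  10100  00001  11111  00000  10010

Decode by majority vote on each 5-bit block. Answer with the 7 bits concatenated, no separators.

Block 1 (01001): 2 ones → 0
Block 2 (01000): 1 one → 0
Block 3 (10100): 2 ones → 0
Block 4 (00001): 1 one → 0
Block 5 (11111): 5 ones → 1
Block 6 (00000): 0 ones → 0
Block 7 (10010): 2 ones → 0

0000100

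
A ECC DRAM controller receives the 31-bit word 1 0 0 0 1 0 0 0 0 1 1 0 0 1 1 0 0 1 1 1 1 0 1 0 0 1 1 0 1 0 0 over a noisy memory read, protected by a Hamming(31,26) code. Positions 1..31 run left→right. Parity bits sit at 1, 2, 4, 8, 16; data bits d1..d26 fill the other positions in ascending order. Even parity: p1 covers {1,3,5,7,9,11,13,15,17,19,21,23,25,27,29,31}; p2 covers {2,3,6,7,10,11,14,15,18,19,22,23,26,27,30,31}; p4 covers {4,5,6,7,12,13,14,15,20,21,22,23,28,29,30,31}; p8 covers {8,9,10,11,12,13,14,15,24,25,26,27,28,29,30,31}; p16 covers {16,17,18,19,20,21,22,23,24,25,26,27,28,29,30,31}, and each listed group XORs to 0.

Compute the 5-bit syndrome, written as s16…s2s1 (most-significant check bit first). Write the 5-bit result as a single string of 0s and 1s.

s1 (pos 1,3,5,7,9,11,13,15,17,19,21,23,25,27,29,31): 1⊕0⊕1⊕0⊕0⊕1⊕0⊕1⊕0⊕1⊕1⊕1⊕0⊕1⊕1⊕0 = 1
s2 (pos 2,3,6,7,10,11,14,15,18,19,22,23,26,27,30,31): 0⊕0⊕0⊕0⊕1⊕1⊕1⊕1⊕1⊕1⊕0⊕1⊕1⊕1⊕0⊕0 = 1
s4 (pos 4,5,6,7,12,13,14,15,20,21,22,23,28,29,30,31): 0⊕1⊕0⊕0⊕0⊕0⊕1⊕1⊕1⊕1⊕0⊕1⊕0⊕1⊕0⊕0 = 1
s8 (pos 8,9,10,11,12,13,14,15,24,25,26,27,28,29,30,31): 0⊕0⊕1⊕1⊕0⊕0⊕1⊕1⊕0⊕0⊕1⊕1⊕0⊕1⊕0⊕0 = 1
s16 (pos 16,17,18,19,20,21,22,23,24,25,26,27,28,29,30,31): 0⊕0⊕1⊕1⊕1⊕1⊕0⊕1⊕0⊕0⊕1⊕1⊕0⊕1⊕0⊕0 = 0
Syndrome s16…s1 = 01111 → error at position 15.

01111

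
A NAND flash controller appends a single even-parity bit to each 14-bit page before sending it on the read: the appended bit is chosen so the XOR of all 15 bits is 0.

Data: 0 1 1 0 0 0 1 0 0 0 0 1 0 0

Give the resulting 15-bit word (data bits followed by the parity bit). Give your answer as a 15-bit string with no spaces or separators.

XOR of the 14 data bits: 0⊕1⊕1⊕0⊕0⊕0⊕1⊕0⊕0⊕0⊕0⊕1⊕0⊕0 = 0
Parity bit = 0 (so all 15 bits XOR to 0).

011000100001000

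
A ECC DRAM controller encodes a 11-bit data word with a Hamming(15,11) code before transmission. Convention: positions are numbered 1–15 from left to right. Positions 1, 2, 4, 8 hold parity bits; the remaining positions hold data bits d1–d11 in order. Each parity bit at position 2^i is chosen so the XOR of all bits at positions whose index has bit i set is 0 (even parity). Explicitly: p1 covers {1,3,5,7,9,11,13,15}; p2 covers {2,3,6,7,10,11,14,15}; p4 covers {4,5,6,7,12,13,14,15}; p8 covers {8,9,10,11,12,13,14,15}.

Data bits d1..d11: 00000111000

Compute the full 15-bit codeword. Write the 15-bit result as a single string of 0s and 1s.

Place data at non-parity positions: p1 p2 0 p4 0 0 0 p8 0 1 1 1 0 0 0
p1 (pos 1,3,5,7,9,11,13,15): XOR of data positions = 0⊕0⊕0⊕0⊕1⊕0⊕0 = 1
p2 (pos 2,3,6,7,10,11,14,15): XOR of data positions = 0⊕0⊕0⊕1⊕1⊕0⊕0 = 0
p4 (pos 4,5,6,7,12,13,14,15): XOR of data positions = 0⊕0⊕0⊕1⊕0⊕0⊕0 = 1
p8 (pos 8,9,10,11,12,13,14,15): XOR of data positions = 0⊕1⊕1⊕1⊕0⊕0⊕0 = 1
Codeword: 100100010111000

100100010111000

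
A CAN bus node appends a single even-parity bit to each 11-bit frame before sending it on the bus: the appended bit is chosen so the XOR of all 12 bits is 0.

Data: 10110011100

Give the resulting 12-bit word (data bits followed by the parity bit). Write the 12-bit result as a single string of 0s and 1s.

XOR of the 11 data bits: 1⊕0⊕1⊕1⊕0⊕0⊕1⊕1⊕1⊕0⊕0 = 0
Parity bit = 0 (so all 12 bits XOR to 0).

101100111000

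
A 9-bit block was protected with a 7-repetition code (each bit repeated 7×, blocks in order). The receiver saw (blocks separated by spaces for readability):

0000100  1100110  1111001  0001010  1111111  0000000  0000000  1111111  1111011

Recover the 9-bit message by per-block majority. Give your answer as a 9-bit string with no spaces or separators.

Block 1 (0000100): 1 one → 0
Block 2 (1100110): 4 ones → 1
Block 3 (1111001): 5 ones → 1
Block 4 (0001010): 2 ones → 0
Block 5 (1111111): 7 ones → 1
Block 6 (0000000): 0 ones → 0
Block 7 (0000000): 0 ones → 0
Block 8 (1111111): 7 ones → 1
Block 9 (1111011): 6 ones → 1

011010011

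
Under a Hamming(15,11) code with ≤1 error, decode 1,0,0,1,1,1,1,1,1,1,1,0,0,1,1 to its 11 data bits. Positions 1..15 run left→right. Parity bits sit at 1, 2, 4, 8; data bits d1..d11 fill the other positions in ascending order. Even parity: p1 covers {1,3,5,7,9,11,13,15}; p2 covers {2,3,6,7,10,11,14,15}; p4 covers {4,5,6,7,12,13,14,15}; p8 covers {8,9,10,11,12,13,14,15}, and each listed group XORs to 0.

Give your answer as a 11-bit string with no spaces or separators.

s1 (pos 1,3,5,7,9,11,13,15): 1⊕0⊕1⊕1⊕1⊕1⊕0⊕1 = 0
s2 (pos 2,3,6,7,10,11,14,15): 0⊕0⊕1⊕1⊕1⊕1⊕1⊕1 = 0
s4 (pos 4,5,6,7,12,13,14,15): 1⊕1⊕1⊕1⊕0⊕0⊕1⊕1 = 0
s8 (pos 8,9,10,11,12,13,14,15): 1⊕1⊕1⊕1⊕0⊕0⊕1⊕1 = 0
Syndrome s8…s1 = 0000 → no error.
Read data bits from positions 3,5,6,7,9,10,11,12,13,14,15: 01111110011

01111110011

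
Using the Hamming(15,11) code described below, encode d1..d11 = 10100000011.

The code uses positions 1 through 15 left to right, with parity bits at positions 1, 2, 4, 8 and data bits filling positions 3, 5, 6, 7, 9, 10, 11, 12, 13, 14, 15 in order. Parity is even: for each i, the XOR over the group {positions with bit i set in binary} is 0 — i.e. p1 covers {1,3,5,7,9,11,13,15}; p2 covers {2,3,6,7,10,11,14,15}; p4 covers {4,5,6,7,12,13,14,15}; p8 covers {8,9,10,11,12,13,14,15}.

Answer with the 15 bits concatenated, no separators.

Place data at non-parity positions: p1 p2 1 p4 0 1 0 p8 0 0 0 0 0 1 1
p1 (pos 1,3,5,7,9,11,13,15): XOR of data positions = 1⊕0⊕0⊕0⊕0⊕0⊕1 = 0
p2 (pos 2,3,6,7,10,11,14,15): XOR of data positions = 1⊕1⊕0⊕0⊕0⊕1⊕1 = 0
p4 (pos 4,5,6,7,12,13,14,15): XOR of data positions = 0⊕1⊕0⊕0⊕0⊕1⊕1 = 1
p8 (pos 8,9,10,11,12,13,14,15): XOR of data positions = 0⊕0⊕0⊕0⊕0⊕1⊕1 = 0
Codeword: 001101000000011

001101000000011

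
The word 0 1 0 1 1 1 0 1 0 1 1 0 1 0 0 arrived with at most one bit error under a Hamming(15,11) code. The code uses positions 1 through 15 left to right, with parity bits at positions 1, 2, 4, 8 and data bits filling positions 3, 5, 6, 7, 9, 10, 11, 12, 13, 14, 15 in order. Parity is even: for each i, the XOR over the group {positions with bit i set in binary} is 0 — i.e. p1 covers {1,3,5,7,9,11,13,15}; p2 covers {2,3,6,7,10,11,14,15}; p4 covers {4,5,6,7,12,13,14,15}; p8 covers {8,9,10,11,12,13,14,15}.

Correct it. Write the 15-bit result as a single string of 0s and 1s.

110111010110100

s1 (pos 1,3,5,7,9,11,13,15): 0⊕0⊕1⊕0⊕0⊕1⊕1⊕0 = 1
s2 (pos 2,3,6,7,10,11,14,15): 1⊕0⊕1⊕0⊕1⊕1⊕0⊕0 = 0
s4 (pos 4,5,6,7,12,13,14,15): 1⊕1⊕1⊕0⊕0⊕1⊕0⊕0 = 0
s8 (pos 8,9,10,11,12,13,14,15): 1⊕0⊕1⊕1⊕0⊕1⊕0⊕0 = 0
Syndrome s8…s1 = 0001 → error at position 1.
Flip position 1: 010111010110100 → 110111010110100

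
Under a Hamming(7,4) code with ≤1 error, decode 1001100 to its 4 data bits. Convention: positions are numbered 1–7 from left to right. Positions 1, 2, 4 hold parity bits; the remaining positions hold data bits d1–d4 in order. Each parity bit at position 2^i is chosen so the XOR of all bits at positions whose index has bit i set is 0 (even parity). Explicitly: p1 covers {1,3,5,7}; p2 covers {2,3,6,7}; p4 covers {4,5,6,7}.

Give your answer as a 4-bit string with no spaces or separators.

0100

s1 (pos 1,3,5,7): 1⊕0⊕1⊕0 = 0
s2 (pos 2,3,6,7): 0⊕0⊕0⊕0 = 0
s4 (pos 4,5,6,7): 1⊕1⊕0⊕0 = 0
Syndrome s4…s1 = 000 → no error.
Read data bits from positions 3,5,6,7: 0100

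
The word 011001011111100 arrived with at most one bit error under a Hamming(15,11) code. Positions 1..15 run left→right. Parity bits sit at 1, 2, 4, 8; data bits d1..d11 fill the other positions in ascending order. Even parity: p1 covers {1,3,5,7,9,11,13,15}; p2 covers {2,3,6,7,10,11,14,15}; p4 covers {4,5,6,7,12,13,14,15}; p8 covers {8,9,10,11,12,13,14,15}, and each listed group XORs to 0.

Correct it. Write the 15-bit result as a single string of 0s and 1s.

s1 (pos 1,3,5,7,9,11,13,15): 0⊕1⊕0⊕0⊕1⊕1⊕1⊕0 = 0
s2 (pos 2,3,6,7,10,11,14,15): 1⊕1⊕1⊕0⊕1⊕1⊕0⊕0 = 1
s4 (pos 4,5,6,7,12,13,14,15): 0⊕0⊕1⊕0⊕1⊕1⊕0⊕0 = 1
s8 (pos 8,9,10,11,12,13,14,15): 1⊕1⊕1⊕1⊕1⊕1⊕0⊕0 = 0
Syndrome s8…s1 = 0110 → error at position 6.
Flip position 6: 011001011111100 → 011000011111100

011000011111100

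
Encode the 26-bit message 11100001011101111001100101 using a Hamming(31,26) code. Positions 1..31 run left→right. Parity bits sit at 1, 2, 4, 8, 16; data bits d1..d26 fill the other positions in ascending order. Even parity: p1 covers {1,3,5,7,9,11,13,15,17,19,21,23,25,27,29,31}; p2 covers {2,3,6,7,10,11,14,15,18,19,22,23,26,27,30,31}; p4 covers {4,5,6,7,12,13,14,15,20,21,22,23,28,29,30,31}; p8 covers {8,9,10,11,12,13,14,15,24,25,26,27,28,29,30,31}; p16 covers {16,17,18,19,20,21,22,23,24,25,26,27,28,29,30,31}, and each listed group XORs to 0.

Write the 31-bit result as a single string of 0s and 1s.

1010110100010111101111001100101

Place data at non-parity positions: p1 p2 1 p4 1 1 0 p8 0 0 0 1 0 1 1 p16 1 0 1 1 1 1 0 0 1 1 0 0 1 0 1
p1 (pos 1,3,5,7,9,11,13,15,17,19,21,23,25,27,29,31): XOR of data positions = 1⊕1⊕0⊕0⊕0⊕0⊕1⊕1⊕1⊕1⊕0⊕1⊕0⊕1⊕1 = 1
p2 (pos 2,3,6,7,10,11,14,15,18,19,22,23,26,27,30,31): XOR of data positions = 1⊕1⊕0⊕0⊕0⊕1⊕1⊕0⊕1⊕1⊕0⊕1⊕0⊕0⊕1 = 0
p4 (pos 4,5,6,7,12,13,14,15,20,21,22,23,28,29,30,31): XOR of data positions = 1⊕1⊕0⊕1⊕0⊕1⊕1⊕1⊕1⊕1⊕0⊕0⊕1⊕0⊕1 = 0
p8 (pos 8,9,10,11,12,13,14,15,24,25,26,27,28,29,30,31): XOR of data positions = 0⊕0⊕0⊕1⊕0⊕1⊕1⊕0⊕1⊕1⊕0⊕0⊕1⊕0⊕1 = 1
p16 (pos 16,17,18,19,20,21,22,23,24,25,26,27,28,29,30,31): XOR of data positions = 1⊕0⊕1⊕1⊕1⊕1⊕0⊕0⊕1⊕1⊕0⊕0⊕1⊕0⊕1 = 1
Codeword: 1010110100010111101111001100101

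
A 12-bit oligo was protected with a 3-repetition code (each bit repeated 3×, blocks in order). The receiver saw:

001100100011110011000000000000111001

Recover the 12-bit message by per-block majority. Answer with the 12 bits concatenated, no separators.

000111000010

Block 1 (001): 1 one → 0
Block 2 (100): 1 one → 0
Block 3 (100): 1 one → 0
Block 4 (011): 2 ones → 1
Block 5 (110): 2 ones → 1
Block 6 (011): 2 ones → 1
Block 7 (000): 0 ones → 0
Block 8 (000): 0 ones → 0
Block 9 (000): 0 ones → 0
Block 10 (000): 0 ones → 0
Block 11 (111): 3 ones → 1
Block 12 (001): 1 one → 0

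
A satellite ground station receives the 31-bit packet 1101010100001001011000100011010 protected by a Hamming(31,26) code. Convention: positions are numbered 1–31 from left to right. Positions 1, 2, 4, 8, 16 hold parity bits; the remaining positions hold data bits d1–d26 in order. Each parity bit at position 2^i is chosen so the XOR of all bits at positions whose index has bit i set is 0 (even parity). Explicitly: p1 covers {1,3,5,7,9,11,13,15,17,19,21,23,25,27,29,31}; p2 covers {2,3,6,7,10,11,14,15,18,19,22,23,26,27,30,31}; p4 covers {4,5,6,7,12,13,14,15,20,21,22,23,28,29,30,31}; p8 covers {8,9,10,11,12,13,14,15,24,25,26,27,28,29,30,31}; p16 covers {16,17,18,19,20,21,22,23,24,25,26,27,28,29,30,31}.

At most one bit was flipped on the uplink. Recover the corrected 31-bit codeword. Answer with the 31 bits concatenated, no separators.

s1 (pos 1,3,5,7,9,11,13,15,17,19,21,23,25,27,29,31): 1⊕0⊕0⊕0⊕0⊕0⊕1⊕0⊕0⊕1⊕0⊕1⊕0⊕1⊕0⊕0 = 1
s2 (pos 2,3,6,7,10,11,14,15,18,19,22,23,26,27,30,31): 1⊕0⊕1⊕0⊕0⊕0⊕0⊕0⊕1⊕1⊕0⊕1⊕0⊕1⊕1⊕0 = 1
s4 (pos 4,5,6,7,12,13,14,15,20,21,22,23,28,29,30,31): 1⊕0⊕1⊕0⊕0⊕1⊕0⊕0⊕0⊕0⊕0⊕1⊕1⊕0⊕1⊕0 = 0
s8 (pos 8,9,10,11,12,13,14,15,24,25,26,27,28,29,30,31): 1⊕0⊕0⊕0⊕0⊕1⊕0⊕0⊕0⊕0⊕0⊕1⊕1⊕0⊕1⊕0 = 1
s16 (pos 16,17,18,19,20,21,22,23,24,25,26,27,28,29,30,31): 1⊕0⊕1⊕1⊕0⊕0⊕0⊕1⊕0⊕0⊕0⊕1⊕1⊕0⊕1⊕0 = 1
Syndrome s16…s1 = 11011 → error at position 27.
Flip position 27: 1101010100001001011000100011010 → 1101010100001001011000100001010

1101010100001001011000100001010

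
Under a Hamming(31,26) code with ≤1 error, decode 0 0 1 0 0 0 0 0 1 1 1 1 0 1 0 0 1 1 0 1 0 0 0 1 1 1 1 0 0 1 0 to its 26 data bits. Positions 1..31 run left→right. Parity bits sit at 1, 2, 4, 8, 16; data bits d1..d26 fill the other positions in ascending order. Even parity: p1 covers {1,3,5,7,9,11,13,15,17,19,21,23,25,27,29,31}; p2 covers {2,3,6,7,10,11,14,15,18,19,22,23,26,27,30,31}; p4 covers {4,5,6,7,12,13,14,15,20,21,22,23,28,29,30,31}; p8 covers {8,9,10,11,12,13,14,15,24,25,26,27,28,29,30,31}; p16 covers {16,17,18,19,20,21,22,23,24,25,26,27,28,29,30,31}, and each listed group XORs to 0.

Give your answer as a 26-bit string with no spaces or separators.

s1 (pos 1,3,5,7,9,11,13,15,17,19,21,23,25,27,29,31): 0⊕1⊕0⊕0⊕1⊕1⊕0⊕0⊕1⊕0⊕0⊕0⊕1⊕1⊕0⊕0 = 0
s2 (pos 2,3,6,7,10,11,14,15,18,19,22,23,26,27,30,31): 0⊕1⊕0⊕0⊕1⊕1⊕1⊕0⊕1⊕0⊕0⊕0⊕1⊕1⊕1⊕0 = 0
s4 (pos 4,5,6,7,12,13,14,15,20,21,22,23,28,29,30,31): 0⊕0⊕0⊕0⊕1⊕0⊕1⊕0⊕1⊕0⊕0⊕0⊕0⊕0⊕1⊕0 = 0
s8 (pos 8,9,10,11,12,13,14,15,24,25,26,27,28,29,30,31): 0⊕1⊕1⊕1⊕1⊕0⊕1⊕0⊕1⊕1⊕1⊕1⊕0⊕0⊕1⊕0 = 0
s16 (pos 16,17,18,19,20,21,22,23,24,25,26,27,28,29,30,31): 0⊕1⊕1⊕0⊕1⊕0⊕0⊕0⊕1⊕1⊕1⊕1⊕0⊕0⊕1⊕0 = 0
Syndrome s16…s1 = 00000 → no error.
Read data bits from positions 3,5,6,7,9,10,11,12,13,14,15,17,18,19,20,21,22,23,24,25,26,27,28,29,30,31: 10001111010110100011110010

10001111010110100011110010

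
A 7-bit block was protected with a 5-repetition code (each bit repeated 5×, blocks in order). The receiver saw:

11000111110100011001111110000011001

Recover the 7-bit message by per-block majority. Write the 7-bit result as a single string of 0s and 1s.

0101101

Block 1 (11000): 2 ones → 0
Block 2 (11111): 5 ones → 1
Block 3 (01000): 1 one → 0
Block 4 (11001): 3 ones → 1
Block 5 (11111): 5 ones → 1
Block 6 (00000): 0 ones → 0
Block 7 (11001): 3 ones → 1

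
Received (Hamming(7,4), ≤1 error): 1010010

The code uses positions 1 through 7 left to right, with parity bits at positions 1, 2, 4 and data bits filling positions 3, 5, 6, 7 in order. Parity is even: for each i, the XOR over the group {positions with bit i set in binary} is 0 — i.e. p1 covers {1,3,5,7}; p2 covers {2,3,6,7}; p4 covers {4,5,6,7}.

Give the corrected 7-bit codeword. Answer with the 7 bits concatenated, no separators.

s1 (pos 1,3,5,7): 1⊕1⊕0⊕0 = 0
s2 (pos 2,3,6,7): 0⊕1⊕1⊕0 = 0
s4 (pos 4,5,6,7): 0⊕0⊕1⊕0 = 1
Syndrome s4…s1 = 100 → error at position 4.
Flip position 4: 1010010 → 1011010

1011010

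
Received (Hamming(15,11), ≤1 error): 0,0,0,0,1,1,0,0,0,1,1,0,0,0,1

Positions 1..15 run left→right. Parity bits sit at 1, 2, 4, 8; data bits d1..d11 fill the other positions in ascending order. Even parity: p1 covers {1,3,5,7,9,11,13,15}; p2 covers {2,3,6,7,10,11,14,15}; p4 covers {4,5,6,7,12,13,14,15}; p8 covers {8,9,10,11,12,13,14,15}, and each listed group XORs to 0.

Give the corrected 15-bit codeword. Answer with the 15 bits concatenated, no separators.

000011000110101

s1 (pos 1,3,5,7,9,11,13,15): 0⊕0⊕1⊕0⊕0⊕1⊕0⊕1 = 1
s2 (pos 2,3,6,7,10,11,14,15): 0⊕0⊕1⊕0⊕1⊕1⊕0⊕1 = 0
s4 (pos 4,5,6,7,12,13,14,15): 0⊕1⊕1⊕0⊕0⊕0⊕0⊕1 = 1
s8 (pos 8,9,10,11,12,13,14,15): 0⊕0⊕1⊕1⊕0⊕0⊕0⊕1 = 1
Syndrome s8…s1 = 1101 → error at position 13.
Flip position 13: 000011000110001 → 000011000110101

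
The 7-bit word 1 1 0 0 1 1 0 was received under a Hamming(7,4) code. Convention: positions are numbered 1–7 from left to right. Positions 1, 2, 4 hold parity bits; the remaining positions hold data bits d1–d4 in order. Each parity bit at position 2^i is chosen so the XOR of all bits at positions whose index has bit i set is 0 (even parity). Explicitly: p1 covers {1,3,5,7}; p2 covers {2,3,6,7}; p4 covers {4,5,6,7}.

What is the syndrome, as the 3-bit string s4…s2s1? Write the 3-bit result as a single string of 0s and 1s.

000

s1 (pos 1,3,5,7): 1⊕0⊕1⊕0 = 0
s2 (pos 2,3,6,7): 1⊕0⊕1⊕0 = 0
s4 (pos 4,5,6,7): 0⊕1⊕1⊕0 = 0
Syndrome s4…s1 = 000 → no error.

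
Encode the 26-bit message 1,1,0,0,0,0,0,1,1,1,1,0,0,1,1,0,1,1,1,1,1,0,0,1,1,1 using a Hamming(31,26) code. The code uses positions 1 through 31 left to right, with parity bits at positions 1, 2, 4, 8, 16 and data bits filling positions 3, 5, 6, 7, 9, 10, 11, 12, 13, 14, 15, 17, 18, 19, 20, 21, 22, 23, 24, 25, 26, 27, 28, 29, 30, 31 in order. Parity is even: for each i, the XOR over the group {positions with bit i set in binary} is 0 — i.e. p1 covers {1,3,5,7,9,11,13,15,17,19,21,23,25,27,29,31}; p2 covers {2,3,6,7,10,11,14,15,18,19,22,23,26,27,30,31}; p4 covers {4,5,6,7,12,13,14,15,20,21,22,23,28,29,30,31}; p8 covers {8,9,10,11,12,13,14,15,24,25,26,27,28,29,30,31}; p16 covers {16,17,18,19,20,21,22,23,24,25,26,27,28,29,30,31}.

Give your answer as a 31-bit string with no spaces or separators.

Place data at non-parity positions: p1 p2 1 p4 1 0 0 p8 0 0 0 1 1 1 1 p16 0 0 1 1 0 1 1 1 1 1 0 0 1 1 1
p1 (pos 1,3,5,7,9,11,13,15,17,19,21,23,25,27,29,31): XOR of data positions = 1⊕1⊕0⊕0⊕0⊕1⊕1⊕0⊕1⊕0⊕1⊕1⊕0⊕1⊕1 = 1
p2 (pos 2,3,6,7,10,11,14,15,18,19,22,23,26,27,30,31): XOR of data positions = 1⊕0⊕0⊕0⊕0⊕1⊕1⊕0⊕1⊕1⊕1⊕1⊕0⊕1⊕1 = 1
p4 (pos 4,5,6,7,12,13,14,15,20,21,22,23,28,29,30,31): XOR of data positions = 1⊕0⊕0⊕1⊕1⊕1⊕1⊕1⊕0⊕1⊕1⊕0⊕1⊕1⊕1 = 1
p8 (pos 8,9,10,11,12,13,14,15,24,25,26,27,28,29,30,31): XOR of data positions = 0⊕0⊕0⊕1⊕1⊕1⊕1⊕1⊕1⊕1⊕0⊕0⊕1⊕1⊕1 = 0
p16 (pos 16,17,18,19,20,21,22,23,24,25,26,27,28,29,30,31): XOR of data positions = 0⊕0⊕1⊕1⊕0⊕1⊕1⊕1⊕1⊕1⊕0⊕0⊕1⊕1⊕1 = 0
Codeword: 1111100000011110001101111100111

1111100000011110001101111100111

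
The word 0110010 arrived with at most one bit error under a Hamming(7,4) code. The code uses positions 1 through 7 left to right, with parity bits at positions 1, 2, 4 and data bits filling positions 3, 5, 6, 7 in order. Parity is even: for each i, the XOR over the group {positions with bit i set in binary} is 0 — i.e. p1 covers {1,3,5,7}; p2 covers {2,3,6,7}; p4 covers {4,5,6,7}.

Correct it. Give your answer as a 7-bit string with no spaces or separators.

0110011

s1 (pos 1,3,5,7): 0⊕1⊕0⊕0 = 1
s2 (pos 2,3,6,7): 1⊕1⊕1⊕0 = 1
s4 (pos 4,5,6,7): 0⊕0⊕1⊕0 = 1
Syndrome s4…s1 = 111 → error at position 7.
Flip position 7: 0110010 → 0110011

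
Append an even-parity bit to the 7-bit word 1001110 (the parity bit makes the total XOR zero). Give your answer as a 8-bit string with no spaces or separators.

10011100

XOR of the 7 data bits: 1⊕0⊕0⊕1⊕1⊕1⊕0 = 0
Parity bit = 0 (so all 8 bits XOR to 0).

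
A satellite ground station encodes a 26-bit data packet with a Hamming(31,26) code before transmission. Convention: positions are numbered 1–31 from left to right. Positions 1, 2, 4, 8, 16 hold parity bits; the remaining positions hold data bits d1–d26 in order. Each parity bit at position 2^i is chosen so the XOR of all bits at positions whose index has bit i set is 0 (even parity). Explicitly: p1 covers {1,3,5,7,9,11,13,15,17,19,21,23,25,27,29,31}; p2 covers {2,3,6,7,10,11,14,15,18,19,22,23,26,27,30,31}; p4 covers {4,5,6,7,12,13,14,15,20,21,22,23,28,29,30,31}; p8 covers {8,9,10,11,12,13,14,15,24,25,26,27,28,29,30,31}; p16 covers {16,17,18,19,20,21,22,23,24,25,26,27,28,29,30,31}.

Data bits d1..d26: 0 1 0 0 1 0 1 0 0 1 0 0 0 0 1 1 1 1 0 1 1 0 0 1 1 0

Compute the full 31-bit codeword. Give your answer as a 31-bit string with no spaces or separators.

Place data at non-parity positions: p1 p2 0 p4 1 0 0 p8 1 0 1 0 0 1 0 p16 0 0 0 1 1 1 1 0 1 1 0 0 1 1 0
p1 (pos 1,3,5,7,9,11,13,15,17,19,21,23,25,27,29,31): XOR of data positions = 0⊕1⊕0⊕1⊕1⊕0⊕0⊕0⊕0⊕1⊕1⊕1⊕0⊕1⊕0 = 1
p2 (pos 2,3,6,7,10,11,14,15,18,19,22,23,26,27,30,31): XOR of data positions = 0⊕0⊕0⊕0⊕1⊕1⊕0⊕0⊕0⊕1⊕1⊕1⊕0⊕1⊕0 = 0
p4 (pos 4,5,6,7,12,13,14,15,20,21,22,23,28,29,30,31): XOR of data positions = 1⊕0⊕0⊕0⊕0⊕1⊕0⊕1⊕1⊕1⊕1⊕0⊕1⊕1⊕0 = 0
p8 (pos 8,9,10,11,12,13,14,15,24,25,26,27,28,29,30,31): XOR of data positions = 1⊕0⊕1⊕0⊕0⊕1⊕0⊕0⊕1⊕1⊕0⊕0⊕1⊕1⊕0 = 1
p16 (pos 16,17,18,19,20,21,22,23,24,25,26,27,28,29,30,31): XOR of data positions = 0⊕0⊕0⊕1⊕1⊕1⊕1⊕0⊕1⊕1⊕0⊕0⊕1⊕1⊕0 = 0
Codeword: 1000100110100100000111101100110

1000100110100100000111101100110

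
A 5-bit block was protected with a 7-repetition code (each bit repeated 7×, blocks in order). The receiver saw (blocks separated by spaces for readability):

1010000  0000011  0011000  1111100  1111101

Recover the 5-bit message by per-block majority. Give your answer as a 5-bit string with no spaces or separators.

00011

Block 1 (1010000): 2 ones → 0
Block 2 (0000011): 2 ones → 0
Block 3 (0011000): 2 ones → 0
Block 4 (1111100): 5 ones → 1
Block 5 (1111101): 6 ones → 1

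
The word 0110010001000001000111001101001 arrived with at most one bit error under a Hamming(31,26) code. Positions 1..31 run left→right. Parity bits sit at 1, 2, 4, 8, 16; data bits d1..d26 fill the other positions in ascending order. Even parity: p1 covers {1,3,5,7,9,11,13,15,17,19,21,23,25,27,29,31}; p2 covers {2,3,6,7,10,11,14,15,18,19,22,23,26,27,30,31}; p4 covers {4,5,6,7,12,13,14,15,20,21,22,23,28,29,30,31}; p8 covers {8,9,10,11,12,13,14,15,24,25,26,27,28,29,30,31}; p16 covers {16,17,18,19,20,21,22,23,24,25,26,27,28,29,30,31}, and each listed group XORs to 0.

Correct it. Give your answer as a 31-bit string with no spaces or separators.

s1 (pos 1,3,5,7,9,11,13,15,17,19,21,23,25,27,29,31): 0⊕1⊕0⊕0⊕0⊕0⊕0⊕0⊕0⊕0⊕1⊕0⊕1⊕0⊕0⊕1 = 0
s2 (pos 2,3,6,7,10,11,14,15,18,19,22,23,26,27,30,31): 1⊕1⊕1⊕0⊕1⊕0⊕0⊕0⊕0⊕0⊕1⊕0⊕1⊕0⊕0⊕1 = 1
s4 (pos 4,5,6,7,12,13,14,15,20,21,22,23,28,29,30,31): 0⊕0⊕1⊕0⊕0⊕0⊕0⊕0⊕1⊕1⊕1⊕0⊕1⊕0⊕0⊕1 = 0
s8 (pos 8,9,10,11,12,13,14,15,24,25,26,27,28,29,30,31): 0⊕0⊕1⊕0⊕0⊕0⊕0⊕0⊕0⊕1⊕1⊕0⊕1⊕0⊕0⊕1 = 1
s16 (pos 16,17,18,19,20,21,22,23,24,25,26,27,28,29,30,31): 1⊕0⊕0⊕0⊕1⊕1⊕1⊕0⊕0⊕1⊕1⊕0⊕1⊕0⊕0⊕1 = 0
Syndrome s16…s1 = 01010 → error at position 10.
Flip position 10: 0110010001000001000111001101001 → 0110010000000001000111001101001

0110010000000001000111001101001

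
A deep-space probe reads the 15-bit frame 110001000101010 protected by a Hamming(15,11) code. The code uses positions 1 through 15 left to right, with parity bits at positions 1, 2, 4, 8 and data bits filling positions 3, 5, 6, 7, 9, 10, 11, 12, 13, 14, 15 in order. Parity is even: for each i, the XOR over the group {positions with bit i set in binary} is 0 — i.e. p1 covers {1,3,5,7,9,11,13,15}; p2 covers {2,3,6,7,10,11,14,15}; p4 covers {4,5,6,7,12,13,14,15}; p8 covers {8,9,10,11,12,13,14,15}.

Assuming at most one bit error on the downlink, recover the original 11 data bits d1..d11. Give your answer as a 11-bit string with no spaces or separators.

00100101110

s1 (pos 1,3,5,7,9,11,13,15): 1⊕0⊕0⊕0⊕0⊕0⊕0⊕0 = 1
s2 (pos 2,3,6,7,10,11,14,15): 1⊕0⊕1⊕0⊕1⊕0⊕1⊕0 = 0
s4 (pos 4,5,6,7,12,13,14,15): 0⊕0⊕1⊕0⊕1⊕0⊕1⊕0 = 1
s8 (pos 8,9,10,11,12,13,14,15): 0⊕0⊕1⊕0⊕1⊕0⊕1⊕0 = 1
Syndrome s8…s1 = 1101 → error at position 13.
Flip position 13: 110001000101010 → 110001000101110
Read data bits from positions 3,5,6,7,9,10,11,12,13,14,15: 00100101110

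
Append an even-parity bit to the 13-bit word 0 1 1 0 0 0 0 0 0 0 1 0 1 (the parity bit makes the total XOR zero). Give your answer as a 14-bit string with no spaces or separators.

01100000001010

XOR of the 13 data bits: 0⊕1⊕1⊕0⊕0⊕0⊕0⊕0⊕0⊕0⊕1⊕0⊕1 = 0
Parity bit = 0 (so all 14 bits XOR to 0).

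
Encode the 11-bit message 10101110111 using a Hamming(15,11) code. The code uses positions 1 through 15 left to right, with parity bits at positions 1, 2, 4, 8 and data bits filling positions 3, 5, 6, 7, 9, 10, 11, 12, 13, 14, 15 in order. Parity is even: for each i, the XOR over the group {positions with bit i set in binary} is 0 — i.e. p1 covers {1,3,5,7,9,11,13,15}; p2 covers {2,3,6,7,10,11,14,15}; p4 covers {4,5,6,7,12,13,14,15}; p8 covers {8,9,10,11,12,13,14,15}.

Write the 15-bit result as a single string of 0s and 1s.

101001001110111

Place data at non-parity positions: p1 p2 1 p4 0 1 0 p8 1 1 1 0 1 1 1
p1 (pos 1,3,5,7,9,11,13,15): XOR of data positions = 1⊕0⊕0⊕1⊕1⊕1⊕1 = 1
p2 (pos 2,3,6,7,10,11,14,15): XOR of data positions = 1⊕1⊕0⊕1⊕1⊕1⊕1 = 0
p4 (pos 4,5,6,7,12,13,14,15): XOR of data positions = 0⊕1⊕0⊕0⊕1⊕1⊕1 = 0
p8 (pos 8,9,10,11,12,13,14,15): XOR of data positions = 1⊕1⊕1⊕0⊕1⊕1⊕1 = 0
Codeword: 101001001110111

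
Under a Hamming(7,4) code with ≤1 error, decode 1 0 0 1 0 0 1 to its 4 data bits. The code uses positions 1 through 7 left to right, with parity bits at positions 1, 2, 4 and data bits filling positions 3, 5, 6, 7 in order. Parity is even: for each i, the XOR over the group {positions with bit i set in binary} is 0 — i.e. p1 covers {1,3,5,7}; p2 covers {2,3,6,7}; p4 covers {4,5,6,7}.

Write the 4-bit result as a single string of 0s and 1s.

0001

s1 (pos 1,3,5,7): 1⊕0⊕0⊕1 = 0
s2 (pos 2,3,6,7): 0⊕0⊕0⊕1 = 1
s4 (pos 4,5,6,7): 1⊕0⊕0⊕1 = 0
Syndrome s4…s1 = 010 → error at position 2.
Flip position 2: 1001001 → 1101001
Read data bits from positions 3,5,6,7: 0001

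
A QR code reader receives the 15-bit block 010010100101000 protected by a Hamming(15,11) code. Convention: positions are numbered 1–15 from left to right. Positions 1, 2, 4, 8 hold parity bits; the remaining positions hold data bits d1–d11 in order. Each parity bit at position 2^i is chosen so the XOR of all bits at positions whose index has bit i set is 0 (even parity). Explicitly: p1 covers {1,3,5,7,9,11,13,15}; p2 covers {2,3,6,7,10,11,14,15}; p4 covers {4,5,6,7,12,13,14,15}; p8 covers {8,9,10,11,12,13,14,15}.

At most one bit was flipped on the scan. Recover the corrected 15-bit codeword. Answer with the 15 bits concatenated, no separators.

s1 (pos 1,3,5,7,9,11,13,15): 0⊕0⊕1⊕1⊕0⊕0⊕0⊕0 = 0
s2 (pos 2,3,6,7,10,11,14,15): 1⊕0⊕0⊕1⊕1⊕0⊕0⊕0 = 1
s4 (pos 4,5,6,7,12,13,14,15): 0⊕1⊕0⊕1⊕1⊕0⊕0⊕0 = 1
s8 (pos 8,9,10,11,12,13,14,15): 0⊕0⊕1⊕0⊕1⊕0⊕0⊕0 = 0
Syndrome s8…s1 = 0110 → error at position 6.
Flip position 6: 010010100101000 → 010011100101000

010011100101000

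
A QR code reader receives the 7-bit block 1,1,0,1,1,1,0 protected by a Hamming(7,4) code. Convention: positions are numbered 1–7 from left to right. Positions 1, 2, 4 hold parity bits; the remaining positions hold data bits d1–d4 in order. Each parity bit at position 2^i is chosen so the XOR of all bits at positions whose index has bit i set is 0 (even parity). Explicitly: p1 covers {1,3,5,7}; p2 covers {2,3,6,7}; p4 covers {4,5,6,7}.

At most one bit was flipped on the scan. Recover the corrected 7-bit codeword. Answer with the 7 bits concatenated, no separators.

1100110

s1 (pos 1,3,5,7): 1⊕0⊕1⊕0 = 0
s2 (pos 2,3,6,7): 1⊕0⊕1⊕0 = 0
s4 (pos 4,5,6,7): 1⊕1⊕1⊕0 = 1
Syndrome s4…s1 = 100 → error at position 4.
Flip position 4: 1101110 → 1100110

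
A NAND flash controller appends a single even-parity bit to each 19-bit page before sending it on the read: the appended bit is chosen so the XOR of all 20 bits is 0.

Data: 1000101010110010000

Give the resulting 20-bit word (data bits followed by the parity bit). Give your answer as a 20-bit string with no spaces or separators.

10001010101100100001

XOR of the 19 data bits: 1⊕0⊕0⊕0⊕1⊕0⊕1⊕0⊕1⊕0⊕1⊕1⊕0⊕0⊕1⊕0⊕0⊕0⊕0 = 1
Parity bit = 1 (so all 20 bits XOR to 0).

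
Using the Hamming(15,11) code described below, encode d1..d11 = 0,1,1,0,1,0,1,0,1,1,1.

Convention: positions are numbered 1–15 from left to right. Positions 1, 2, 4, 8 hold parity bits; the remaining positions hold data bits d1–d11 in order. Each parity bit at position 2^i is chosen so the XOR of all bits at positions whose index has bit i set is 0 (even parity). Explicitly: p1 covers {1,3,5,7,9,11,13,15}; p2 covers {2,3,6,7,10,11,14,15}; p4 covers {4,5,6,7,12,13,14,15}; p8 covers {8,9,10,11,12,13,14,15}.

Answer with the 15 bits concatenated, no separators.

100111011010111

Place data at non-parity positions: p1 p2 0 p4 1 1 0 p8 1 0 1 0 1 1 1
p1 (pos 1,3,5,7,9,11,13,15): XOR of data positions = 0⊕1⊕0⊕1⊕1⊕1⊕1 = 1
p2 (pos 2,3,6,7,10,11,14,15): XOR of data positions = 0⊕1⊕0⊕0⊕1⊕1⊕1 = 0
p4 (pos 4,5,6,7,12,13,14,15): XOR of data positions = 1⊕1⊕0⊕0⊕1⊕1⊕1 = 1
p8 (pos 8,9,10,11,12,13,14,15): XOR of data positions = 1⊕0⊕1⊕0⊕1⊕1⊕1 = 1
Codeword: 100111011010111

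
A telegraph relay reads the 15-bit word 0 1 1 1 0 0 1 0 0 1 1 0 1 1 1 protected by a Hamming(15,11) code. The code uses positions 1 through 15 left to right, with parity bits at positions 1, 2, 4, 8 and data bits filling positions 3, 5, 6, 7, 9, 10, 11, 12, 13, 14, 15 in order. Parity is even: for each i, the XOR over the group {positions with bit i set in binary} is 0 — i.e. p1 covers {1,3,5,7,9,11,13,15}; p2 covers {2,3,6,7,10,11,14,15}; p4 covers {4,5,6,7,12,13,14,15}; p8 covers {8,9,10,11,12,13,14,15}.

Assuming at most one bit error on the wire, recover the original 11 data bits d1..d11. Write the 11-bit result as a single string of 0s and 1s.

s1 (pos 1,3,5,7,9,11,13,15): 0⊕1⊕0⊕1⊕0⊕1⊕1⊕1 = 1
s2 (pos 2,3,6,7,10,11,14,15): 1⊕1⊕0⊕1⊕1⊕1⊕1⊕1 = 1
s4 (pos 4,5,6,7,12,13,14,15): 1⊕0⊕0⊕1⊕0⊕1⊕1⊕1 = 1
s8 (pos 8,9,10,11,12,13,14,15): 0⊕0⊕1⊕1⊕0⊕1⊕1⊕1 = 1
Syndrome s8…s1 = 1111 → error at position 15.
Flip position 15: 011100100110111 → 011100100110110
Read data bits from positions 3,5,6,7,9,10,11,12,13,14,15: 10010110110

10010110110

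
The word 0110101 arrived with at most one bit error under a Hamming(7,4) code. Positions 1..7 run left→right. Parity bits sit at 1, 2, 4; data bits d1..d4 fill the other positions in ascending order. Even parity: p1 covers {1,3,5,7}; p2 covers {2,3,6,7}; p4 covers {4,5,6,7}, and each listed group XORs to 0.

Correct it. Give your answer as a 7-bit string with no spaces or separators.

0100101

s1 (pos 1,3,5,7): 0⊕1⊕1⊕1 = 1
s2 (pos 2,3,6,7): 1⊕1⊕0⊕1 = 1
s4 (pos 4,5,6,7): 0⊕1⊕0⊕1 = 0
Syndrome s4…s1 = 011 → error at position 3.
Flip position 3: 0110101 → 0100101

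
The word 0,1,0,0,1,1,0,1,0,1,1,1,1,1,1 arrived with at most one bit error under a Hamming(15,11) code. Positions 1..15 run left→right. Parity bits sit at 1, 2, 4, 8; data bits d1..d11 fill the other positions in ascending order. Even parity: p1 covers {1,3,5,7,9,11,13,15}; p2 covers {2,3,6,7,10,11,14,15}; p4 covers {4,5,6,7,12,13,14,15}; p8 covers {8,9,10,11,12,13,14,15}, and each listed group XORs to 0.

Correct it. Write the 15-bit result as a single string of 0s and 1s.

s1 (pos 1,3,5,7,9,11,13,15): 0⊕0⊕1⊕0⊕0⊕1⊕1⊕1 = 0
s2 (pos 2,3,6,7,10,11,14,15): 1⊕0⊕1⊕0⊕1⊕1⊕1⊕1 = 0
s4 (pos 4,5,6,7,12,13,14,15): 0⊕1⊕1⊕0⊕1⊕1⊕1⊕1 = 0
s8 (pos 8,9,10,11,12,13,14,15): 1⊕0⊕1⊕1⊕1⊕1⊕1⊕1 = 1
Syndrome s8…s1 = 1000 → error at position 8.
Flip position 8: 010011010111111 → 010011000111111

010011000111111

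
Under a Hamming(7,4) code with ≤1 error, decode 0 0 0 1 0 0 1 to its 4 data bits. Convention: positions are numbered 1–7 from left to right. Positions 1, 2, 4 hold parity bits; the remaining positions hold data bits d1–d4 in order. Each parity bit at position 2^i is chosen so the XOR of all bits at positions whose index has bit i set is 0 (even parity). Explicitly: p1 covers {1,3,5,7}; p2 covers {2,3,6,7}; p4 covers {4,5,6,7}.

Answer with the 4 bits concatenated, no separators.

1001

s1 (pos 1,3,5,7): 0⊕0⊕0⊕1 = 1
s2 (pos 2,3,6,7): 0⊕0⊕0⊕1 = 1
s4 (pos 4,5,6,7): 1⊕0⊕0⊕1 = 0
Syndrome s4…s1 = 011 → error at position 3.
Flip position 3: 0001001 → 0011001
Read data bits from positions 3,5,6,7: 1001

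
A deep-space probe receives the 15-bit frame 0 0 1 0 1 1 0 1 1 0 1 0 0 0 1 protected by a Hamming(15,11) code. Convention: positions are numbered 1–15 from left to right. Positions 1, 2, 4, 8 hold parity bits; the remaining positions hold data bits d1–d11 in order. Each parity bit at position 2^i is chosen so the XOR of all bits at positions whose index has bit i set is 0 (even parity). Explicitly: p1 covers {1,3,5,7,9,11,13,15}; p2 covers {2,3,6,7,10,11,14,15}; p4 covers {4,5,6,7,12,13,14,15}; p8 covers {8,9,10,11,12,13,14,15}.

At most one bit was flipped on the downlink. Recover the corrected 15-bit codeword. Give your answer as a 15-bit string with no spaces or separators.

s1 (pos 1,3,5,7,9,11,13,15): 0⊕1⊕1⊕0⊕1⊕1⊕0⊕1 = 1
s2 (pos 2,3,6,7,10,11,14,15): 0⊕1⊕1⊕0⊕0⊕1⊕0⊕1 = 0
s4 (pos 4,5,6,7,12,13,14,15): 0⊕1⊕1⊕0⊕0⊕0⊕0⊕1 = 1
s8 (pos 8,9,10,11,12,13,14,15): 1⊕1⊕0⊕1⊕0⊕0⊕0⊕1 = 0
Syndrome s8…s1 = 0101 → error at position 5.
Flip position 5: 001011011010001 → 001001011010001

001001011010001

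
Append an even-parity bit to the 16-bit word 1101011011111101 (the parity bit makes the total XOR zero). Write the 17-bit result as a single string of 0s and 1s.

XOR of the 16 data bits: 1⊕1⊕0⊕1⊕0⊕1⊕1⊕0⊕1⊕1⊕1⊕1⊕1⊕1⊕0⊕1 = 0
Parity bit = 0 (so all 17 bits XOR to 0).

11010110111111010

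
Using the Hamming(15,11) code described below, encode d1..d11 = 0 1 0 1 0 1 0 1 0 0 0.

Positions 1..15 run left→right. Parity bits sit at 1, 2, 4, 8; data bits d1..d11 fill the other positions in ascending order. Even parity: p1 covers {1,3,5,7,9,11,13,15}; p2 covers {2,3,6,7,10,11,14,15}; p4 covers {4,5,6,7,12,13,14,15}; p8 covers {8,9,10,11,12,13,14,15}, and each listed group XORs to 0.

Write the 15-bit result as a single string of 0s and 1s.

000110100101000

Place data at non-parity positions: p1 p2 0 p4 1 0 1 p8 0 1 0 1 0 0 0
p1 (pos 1,3,5,7,9,11,13,15): XOR of data positions = 0⊕1⊕1⊕0⊕0⊕0⊕0 = 0
p2 (pos 2,3,6,7,10,11,14,15): XOR of data positions = 0⊕0⊕1⊕1⊕0⊕0⊕0 = 0
p4 (pos 4,5,6,7,12,13,14,15): XOR of data positions = 1⊕0⊕1⊕1⊕0⊕0⊕0 = 1
p8 (pos 8,9,10,11,12,13,14,15): XOR of data positions = 0⊕1⊕0⊕1⊕0⊕0⊕0 = 0
Codeword: 000110100101000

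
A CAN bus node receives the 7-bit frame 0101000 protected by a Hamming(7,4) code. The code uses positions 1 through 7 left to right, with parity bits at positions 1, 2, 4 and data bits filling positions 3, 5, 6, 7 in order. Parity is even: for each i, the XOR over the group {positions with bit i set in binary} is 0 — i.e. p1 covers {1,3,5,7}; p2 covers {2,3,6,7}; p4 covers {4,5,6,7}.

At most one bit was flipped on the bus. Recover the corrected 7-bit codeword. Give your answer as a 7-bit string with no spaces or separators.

0101010

s1 (pos 1,3,5,7): 0⊕0⊕0⊕0 = 0
s2 (pos 2,3,6,7): 1⊕0⊕0⊕0 = 1
s4 (pos 4,5,6,7): 1⊕0⊕0⊕0 = 1
Syndrome s4…s1 = 110 → error at position 6.
Flip position 6: 0101000 → 0101010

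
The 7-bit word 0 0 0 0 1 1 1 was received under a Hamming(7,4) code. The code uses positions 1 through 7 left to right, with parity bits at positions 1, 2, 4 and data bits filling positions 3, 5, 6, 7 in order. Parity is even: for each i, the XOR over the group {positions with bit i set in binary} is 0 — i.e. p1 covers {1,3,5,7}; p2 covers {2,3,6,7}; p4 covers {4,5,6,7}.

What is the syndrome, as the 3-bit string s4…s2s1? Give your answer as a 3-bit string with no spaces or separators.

s1 (pos 1,3,5,7): 0⊕0⊕1⊕1 = 0
s2 (pos 2,3,6,7): 0⊕0⊕1⊕1 = 0
s4 (pos 4,5,6,7): 0⊕1⊕1⊕1 = 1
Syndrome s4…s1 = 100 → error at position 4.

100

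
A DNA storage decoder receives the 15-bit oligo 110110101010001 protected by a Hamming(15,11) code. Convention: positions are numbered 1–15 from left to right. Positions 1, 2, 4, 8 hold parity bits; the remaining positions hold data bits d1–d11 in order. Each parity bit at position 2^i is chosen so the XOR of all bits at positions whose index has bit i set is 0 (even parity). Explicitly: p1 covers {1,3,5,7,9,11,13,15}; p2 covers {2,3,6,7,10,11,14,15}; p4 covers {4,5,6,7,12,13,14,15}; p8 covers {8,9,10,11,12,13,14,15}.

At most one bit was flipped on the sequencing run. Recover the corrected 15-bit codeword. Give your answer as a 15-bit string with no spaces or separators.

110110111010001

s1 (pos 1,3,5,7,9,11,13,15): 1⊕0⊕1⊕1⊕1⊕1⊕0⊕1 = 0
s2 (pos 2,3,6,7,10,11,14,15): 1⊕0⊕0⊕1⊕0⊕1⊕0⊕1 = 0
s4 (pos 4,5,6,7,12,13,14,15): 1⊕1⊕0⊕1⊕0⊕0⊕0⊕1 = 0
s8 (pos 8,9,10,11,12,13,14,15): 0⊕1⊕0⊕1⊕0⊕0⊕0⊕1 = 1
Syndrome s8…s1 = 1000 → error at position 8.
Flip position 8: 110110101010001 → 110110111010001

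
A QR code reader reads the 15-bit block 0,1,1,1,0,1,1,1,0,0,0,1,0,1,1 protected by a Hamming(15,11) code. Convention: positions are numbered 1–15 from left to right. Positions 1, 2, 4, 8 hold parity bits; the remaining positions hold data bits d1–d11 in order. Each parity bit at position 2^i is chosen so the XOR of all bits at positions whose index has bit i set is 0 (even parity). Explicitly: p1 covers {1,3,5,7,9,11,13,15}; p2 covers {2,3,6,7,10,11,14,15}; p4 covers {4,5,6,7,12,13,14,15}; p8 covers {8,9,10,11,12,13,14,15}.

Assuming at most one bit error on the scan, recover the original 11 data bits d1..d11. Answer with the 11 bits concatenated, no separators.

s1 (pos 1,3,5,7,9,11,13,15): 0⊕1⊕0⊕1⊕0⊕0⊕0⊕1 = 1
s2 (pos 2,3,6,7,10,11,14,15): 1⊕1⊕1⊕1⊕0⊕0⊕1⊕1 = 0
s4 (pos 4,5,6,7,12,13,14,15): 1⊕0⊕1⊕1⊕1⊕0⊕1⊕1 = 0
s8 (pos 8,9,10,11,12,13,14,15): 1⊕0⊕0⊕0⊕1⊕0⊕1⊕1 = 0
Syndrome s8…s1 = 0001 → error at position 1.
Flip position 1: 011101110001011 → 111101110001011
Read data bits from positions 3,5,6,7,9,10,11,12,13,14,15: 10110001011

10110001011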